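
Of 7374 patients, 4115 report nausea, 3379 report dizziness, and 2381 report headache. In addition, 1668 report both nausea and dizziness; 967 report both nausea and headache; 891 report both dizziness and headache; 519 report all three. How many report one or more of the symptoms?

Inclusion–exclusion gives
|at least one| = 4115 + 3379 + 2381 − 1668 − 967 − 891 + 519 = 6868

6868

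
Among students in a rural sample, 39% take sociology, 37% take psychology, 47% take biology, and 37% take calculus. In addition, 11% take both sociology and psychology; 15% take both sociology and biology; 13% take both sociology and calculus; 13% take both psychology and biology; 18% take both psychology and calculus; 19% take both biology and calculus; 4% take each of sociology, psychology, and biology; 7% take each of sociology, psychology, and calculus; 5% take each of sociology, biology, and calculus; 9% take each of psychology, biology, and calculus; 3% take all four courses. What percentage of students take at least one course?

Apply inclusion-exclusion:
P(union) = 39 + 37 + 47 + 37 − 11 − 15 − 13 − 13 − 18 − 19 + 4 + 7 + 5 + 9 − 3 = 93%

93%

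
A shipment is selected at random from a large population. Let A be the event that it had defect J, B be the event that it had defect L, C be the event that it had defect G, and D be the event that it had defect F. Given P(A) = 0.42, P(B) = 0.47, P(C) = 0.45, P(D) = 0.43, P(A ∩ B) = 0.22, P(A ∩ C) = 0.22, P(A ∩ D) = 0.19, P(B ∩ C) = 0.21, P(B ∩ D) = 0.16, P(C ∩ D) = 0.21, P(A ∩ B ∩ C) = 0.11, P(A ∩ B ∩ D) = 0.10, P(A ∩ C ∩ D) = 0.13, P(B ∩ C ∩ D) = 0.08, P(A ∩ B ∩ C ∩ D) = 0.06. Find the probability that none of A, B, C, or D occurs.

Using inclusion–exclusion:
P(A ∪ B ∪ C ∪ D) = 0.42 + 0.47 + 0.45 + 0.43 − 0.22 − 0.22 − 0.19 − 0.21 − 0.16 − 0.21 + 0.11 + 0.10 + 0.13 + 0.08 − 0.06 = 0.92
P(none) = 1 − 0.92 = 0.08

0.08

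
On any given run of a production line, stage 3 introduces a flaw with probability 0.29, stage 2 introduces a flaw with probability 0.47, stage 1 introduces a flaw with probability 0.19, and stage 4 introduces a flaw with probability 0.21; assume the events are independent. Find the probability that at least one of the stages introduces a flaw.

0.75920563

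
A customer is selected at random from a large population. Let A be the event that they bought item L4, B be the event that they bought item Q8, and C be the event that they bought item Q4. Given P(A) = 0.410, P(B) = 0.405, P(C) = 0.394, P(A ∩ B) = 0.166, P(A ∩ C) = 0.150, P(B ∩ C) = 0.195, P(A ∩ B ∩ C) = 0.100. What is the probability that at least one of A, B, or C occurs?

0.798

Using inclusion–exclusion:
P(A ∪ B ∪ C) = 0.410 + 0.405 + 0.394 − 0.166 − 0.150 − 0.195 + 0.100 = 0.798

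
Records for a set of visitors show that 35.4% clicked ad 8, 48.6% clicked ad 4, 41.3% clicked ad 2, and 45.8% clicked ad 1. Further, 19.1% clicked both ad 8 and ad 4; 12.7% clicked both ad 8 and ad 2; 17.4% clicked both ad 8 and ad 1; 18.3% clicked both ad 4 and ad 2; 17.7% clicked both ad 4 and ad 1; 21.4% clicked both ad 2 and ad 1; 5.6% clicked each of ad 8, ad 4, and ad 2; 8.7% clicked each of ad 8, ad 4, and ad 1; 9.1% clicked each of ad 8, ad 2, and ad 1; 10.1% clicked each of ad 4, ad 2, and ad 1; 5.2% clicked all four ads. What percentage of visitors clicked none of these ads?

7.2%

P(union) = 35.4 + 48.6 + 41.3 + 45.8 − 19.1 − 12.7 − 17.4 − 18.3 − 17.7 − 21.4 + 5.6 + 8.7 + 9.1 + 10.1 − 5.2 = 92.8%
P(none) = 100% − 92.8% = 7.2%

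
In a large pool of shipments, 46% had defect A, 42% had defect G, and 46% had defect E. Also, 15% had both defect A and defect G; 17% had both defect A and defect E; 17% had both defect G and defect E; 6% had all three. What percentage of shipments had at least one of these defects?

By inclusion-exclusion,
P(at least one) = 46 + 42 + 46 − 15 − 17 − 17 + 6 = 91%

91%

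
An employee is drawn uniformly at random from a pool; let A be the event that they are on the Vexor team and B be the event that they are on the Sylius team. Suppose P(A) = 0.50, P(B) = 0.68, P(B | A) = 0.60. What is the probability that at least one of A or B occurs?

P(A ∩ B) = P(A)·P(B|A) = 0.50 × 0.60 = 0.30
By inclusion–exclusion:
P(A ∪ B) = 0.50 + 0.68 − 0.30 = 0.88

0.88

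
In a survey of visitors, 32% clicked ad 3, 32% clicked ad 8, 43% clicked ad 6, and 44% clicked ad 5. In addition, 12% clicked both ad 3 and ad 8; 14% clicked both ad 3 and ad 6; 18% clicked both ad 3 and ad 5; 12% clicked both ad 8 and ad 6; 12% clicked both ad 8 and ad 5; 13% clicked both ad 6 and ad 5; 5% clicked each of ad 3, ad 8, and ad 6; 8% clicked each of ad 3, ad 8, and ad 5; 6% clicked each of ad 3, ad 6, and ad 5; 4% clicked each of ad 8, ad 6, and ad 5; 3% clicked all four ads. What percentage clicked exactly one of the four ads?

46%

Using the inclusion–exclusion count for exactly one event:
P(exactly one) = 32 + 32 + 43 + 44 − 2·12 − 2·14 − 2·18 − 2·12 − 2·12 − 2·13 + 3·5 + 3·8 + 3·6 + 3·4 − 4·3 = 46%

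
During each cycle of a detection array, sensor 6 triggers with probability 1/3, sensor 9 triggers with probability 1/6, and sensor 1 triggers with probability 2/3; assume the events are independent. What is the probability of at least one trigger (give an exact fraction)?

P(none) = (1 − 1/3) × (1 − 1/6) × (1 − 2/3) = 2/3 × 5/6 × 1/3 = 5/27
P(at least one) = 1 − 5/27 = 22/27

22/27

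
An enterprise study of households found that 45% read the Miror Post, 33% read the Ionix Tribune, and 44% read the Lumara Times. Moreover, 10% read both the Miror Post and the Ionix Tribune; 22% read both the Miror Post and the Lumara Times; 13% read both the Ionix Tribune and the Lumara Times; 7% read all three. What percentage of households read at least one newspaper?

84%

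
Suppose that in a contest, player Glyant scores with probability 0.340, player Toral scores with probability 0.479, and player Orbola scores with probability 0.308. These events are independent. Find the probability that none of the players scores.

0.23795112

P(none) = (1 − 0.340) × (1 − 0.479) × (1 − 0.308) = 0.660 × 0.521 × 0.692 = 0.23795112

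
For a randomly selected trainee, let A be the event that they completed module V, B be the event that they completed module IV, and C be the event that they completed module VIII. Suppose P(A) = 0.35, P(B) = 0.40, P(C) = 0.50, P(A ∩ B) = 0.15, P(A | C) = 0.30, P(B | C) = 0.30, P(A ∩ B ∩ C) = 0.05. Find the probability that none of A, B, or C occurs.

0.15

P(A ∩ C) = P(C)·P(A|C) = 0.50 × 0.30 = 0.15
P(B ∩ C) = P(C)·P(B|C) = 0.50 × 0.30 = 0.15
Inclusion–exclusion gives
P(A ∪ B ∪ C) = 0.35 + 0.40 + 0.50 − 0.15 − 0.15 − 0.15 + 0.05 = 0.85
P(none) = 1 − 0.85 = 0.15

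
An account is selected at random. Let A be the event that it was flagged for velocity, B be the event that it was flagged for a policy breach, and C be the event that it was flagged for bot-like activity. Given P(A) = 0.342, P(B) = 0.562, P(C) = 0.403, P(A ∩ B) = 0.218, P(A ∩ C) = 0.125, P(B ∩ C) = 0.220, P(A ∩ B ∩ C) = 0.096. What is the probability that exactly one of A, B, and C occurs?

P(exactly one) = 0.342 + 0.562 + 0.403 − 2·0.218 − 2·0.125 − 2·0.220 + 3·0.096 = 0.469

0.469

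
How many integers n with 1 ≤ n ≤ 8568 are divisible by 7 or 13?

1789

Apply inclusion-exclusion:
floor(8568/7) + floor(8568/13) − floor(8568/91) = 1224 + 659 − 94 = 1789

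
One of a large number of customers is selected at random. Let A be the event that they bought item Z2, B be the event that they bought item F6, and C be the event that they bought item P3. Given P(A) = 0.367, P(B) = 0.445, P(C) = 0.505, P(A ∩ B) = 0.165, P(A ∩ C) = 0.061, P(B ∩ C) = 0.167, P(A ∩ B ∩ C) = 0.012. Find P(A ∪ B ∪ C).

0.936

Apply inclusion-exclusion:
P(A ∪ B ∪ C) = 0.367 + 0.445 + 0.505 − 0.165 − 0.061 − 0.167 + 0.012 = 0.936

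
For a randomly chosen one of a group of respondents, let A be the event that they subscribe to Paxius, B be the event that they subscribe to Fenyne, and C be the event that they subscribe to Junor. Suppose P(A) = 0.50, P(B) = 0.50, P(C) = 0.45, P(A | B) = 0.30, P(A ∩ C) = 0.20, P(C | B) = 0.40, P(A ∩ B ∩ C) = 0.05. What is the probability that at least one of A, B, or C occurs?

P(A ∩ B) = P(B)·P(A|B) = 0.50 × 0.30 = 0.15
P(B ∩ C) = P(B)·P(C|B) = 0.50 × 0.40 = 0.20
By inclusion–exclusion:
P(A ∪ B ∪ C) = 0.50 + 0.50 + 0.45 − 0.15 − 0.20 − 0.20 + 0.05 = 0.95

0.95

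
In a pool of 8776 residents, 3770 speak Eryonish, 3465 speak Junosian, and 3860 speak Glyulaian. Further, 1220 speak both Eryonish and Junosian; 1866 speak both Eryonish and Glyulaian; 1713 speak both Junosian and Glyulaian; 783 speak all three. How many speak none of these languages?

N(≥1) = 3770 + 3465 + 3860 − 1220 − 1866 − 1713 + 783 = 7079
None: 8776 − 7079 = 1697

1697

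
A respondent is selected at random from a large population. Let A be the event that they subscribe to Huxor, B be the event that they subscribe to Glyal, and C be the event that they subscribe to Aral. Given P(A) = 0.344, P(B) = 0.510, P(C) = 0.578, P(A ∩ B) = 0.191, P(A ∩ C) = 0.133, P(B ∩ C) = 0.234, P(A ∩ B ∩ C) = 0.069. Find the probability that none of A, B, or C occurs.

Inclusion–exclusion gives
P(A ∪ B ∪ C) = 0.344 + 0.510 + 0.578 − 0.191 − 0.133 − 0.234 + 0.069 = 0.943
P(none) = 1 − 0.943 = 0.057

0.057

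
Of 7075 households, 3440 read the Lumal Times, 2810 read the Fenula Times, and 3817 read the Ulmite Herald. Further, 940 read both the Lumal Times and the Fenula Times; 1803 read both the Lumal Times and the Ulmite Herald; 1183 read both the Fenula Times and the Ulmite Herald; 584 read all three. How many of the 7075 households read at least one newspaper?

6725

Apply inclusion-exclusion:
|union| = 3440 + 2810 + 3817 − 940 − 1803 − 1183 + 584 = 6725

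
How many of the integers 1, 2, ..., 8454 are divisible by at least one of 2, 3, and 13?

⌊8454/2⌋ + ⌊8454/3⌋ + ⌊8454/13⌋ − ⌊8454/6⌋ − ⌊8454/26⌋ − ⌊8454/39⌋ + ⌊8454/78⌋ = 4227 + 2818 + 650 − 1409 − 325 − 216 + 108 = 5853

5853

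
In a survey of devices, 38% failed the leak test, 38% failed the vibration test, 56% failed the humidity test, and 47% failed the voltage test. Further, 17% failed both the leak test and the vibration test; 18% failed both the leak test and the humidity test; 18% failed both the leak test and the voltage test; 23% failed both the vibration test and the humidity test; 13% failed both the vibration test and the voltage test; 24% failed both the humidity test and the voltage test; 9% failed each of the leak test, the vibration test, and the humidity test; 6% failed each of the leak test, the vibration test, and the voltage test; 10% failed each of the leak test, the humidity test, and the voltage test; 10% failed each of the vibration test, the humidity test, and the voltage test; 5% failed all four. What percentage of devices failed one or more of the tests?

96%

By inclusion-exclusion,
P(at least one) = 38 + 38 + 56 + 47 − 17 − 18 − 18 − 23 − 13 − 24 + 9 + 6 + 10 + 10 − 5 = 96%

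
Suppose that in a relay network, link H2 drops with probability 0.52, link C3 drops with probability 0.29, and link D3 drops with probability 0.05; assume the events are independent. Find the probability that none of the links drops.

0.32376

Independence gives P(none) = ∏(1 − pᵢ).
P(none) = (1 − 0.52) × (1 − 0.29) × (1 − 0.05) = 0.48 × 0.71 × 0.95 = 0.32376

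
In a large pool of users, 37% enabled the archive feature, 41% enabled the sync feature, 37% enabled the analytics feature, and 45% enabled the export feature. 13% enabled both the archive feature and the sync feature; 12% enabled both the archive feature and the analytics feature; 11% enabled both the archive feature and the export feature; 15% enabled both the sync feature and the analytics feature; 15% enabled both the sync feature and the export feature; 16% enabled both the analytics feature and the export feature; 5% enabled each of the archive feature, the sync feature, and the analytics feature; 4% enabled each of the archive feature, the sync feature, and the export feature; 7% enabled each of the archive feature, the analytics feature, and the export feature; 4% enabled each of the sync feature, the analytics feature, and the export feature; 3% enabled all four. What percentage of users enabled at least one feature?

P(≥1) = 37 + 41 + 37 + 45 − 13 − 12 − 11 − 15 − 15 − 16 + 5 + 4 + 7 + 4 − 3 = 95%

95%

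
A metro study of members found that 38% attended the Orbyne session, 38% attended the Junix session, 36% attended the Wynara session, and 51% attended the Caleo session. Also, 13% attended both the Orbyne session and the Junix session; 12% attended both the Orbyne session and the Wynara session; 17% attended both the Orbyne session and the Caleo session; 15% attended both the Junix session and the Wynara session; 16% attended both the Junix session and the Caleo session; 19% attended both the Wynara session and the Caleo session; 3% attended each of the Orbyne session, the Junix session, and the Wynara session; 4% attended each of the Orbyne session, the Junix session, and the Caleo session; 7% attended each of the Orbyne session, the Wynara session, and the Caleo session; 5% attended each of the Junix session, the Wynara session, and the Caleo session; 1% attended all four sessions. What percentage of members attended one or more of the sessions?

89%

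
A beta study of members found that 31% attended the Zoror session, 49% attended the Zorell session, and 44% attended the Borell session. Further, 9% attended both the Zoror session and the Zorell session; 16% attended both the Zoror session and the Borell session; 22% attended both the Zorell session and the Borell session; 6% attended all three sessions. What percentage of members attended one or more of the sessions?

83%

P(≥1) = 31 + 49 + 44 − 9 − 16 − 22 + 6 = 83%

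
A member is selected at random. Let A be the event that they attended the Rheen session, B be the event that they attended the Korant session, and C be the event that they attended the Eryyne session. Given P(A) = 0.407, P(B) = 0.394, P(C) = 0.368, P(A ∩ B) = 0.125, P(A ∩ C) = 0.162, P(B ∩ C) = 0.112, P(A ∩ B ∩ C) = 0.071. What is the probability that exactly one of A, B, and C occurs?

Using the inclusion–exclusion count for exactly one event:
P(exactly one) = 0.407 + 0.394 + 0.368 − 2·0.125 − 2·0.162 − 2·0.112 + 3·0.071 = 0.584

0.584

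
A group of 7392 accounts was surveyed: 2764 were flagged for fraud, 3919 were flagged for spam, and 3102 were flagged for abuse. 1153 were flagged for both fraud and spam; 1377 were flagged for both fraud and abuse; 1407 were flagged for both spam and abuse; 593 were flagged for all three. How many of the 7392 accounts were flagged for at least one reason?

Using inclusion–exclusion:
N(≥1) = 2764 + 3919 + 3102 − 1153 − 1377 − 1407 + 593 = 6441

6441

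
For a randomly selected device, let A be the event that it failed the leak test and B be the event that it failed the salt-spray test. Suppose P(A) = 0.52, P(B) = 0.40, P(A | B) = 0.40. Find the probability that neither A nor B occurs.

P(A ∩ B) = P(B)·P(A|B) = 0.40 × 0.40 = 0.16
P(A ∪ B) = 0.52 + 0.40 − 0.16 = 0.76
P(none) = 1 − 0.76 = 0.24

0.24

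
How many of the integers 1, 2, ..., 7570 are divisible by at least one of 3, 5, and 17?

3770

⌊7570/3⌋ + ⌊7570/5⌋ + ⌊7570/17⌋ − ⌊7570/15⌋ − ⌊7570/51⌋ − ⌊7570/85⌋ + ⌊7570/255⌋ = 2523 + 1514 + 445 − 504 − 148 − 89 + 29 = 3770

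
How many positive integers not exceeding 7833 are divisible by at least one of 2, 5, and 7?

5147

Inclusion–exclusion gives
floor(7833/2) + floor(7833/5) + floor(7833/7) − floor(7833/10) − floor(7833/14) − floor(7833/35) + floor(7833/70) = 3916 + 1566 + 1119 − 783 − 559 − 223 + 111 = 5147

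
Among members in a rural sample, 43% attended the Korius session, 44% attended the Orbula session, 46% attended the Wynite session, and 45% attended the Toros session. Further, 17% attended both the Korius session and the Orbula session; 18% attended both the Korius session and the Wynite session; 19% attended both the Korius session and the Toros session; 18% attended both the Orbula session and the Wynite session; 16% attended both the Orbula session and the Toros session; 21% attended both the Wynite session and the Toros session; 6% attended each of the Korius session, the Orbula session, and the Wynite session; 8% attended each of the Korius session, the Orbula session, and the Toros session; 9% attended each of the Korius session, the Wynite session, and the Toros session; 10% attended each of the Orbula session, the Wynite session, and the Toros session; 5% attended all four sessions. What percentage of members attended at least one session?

P(union) = 43 + 44 + 46 + 45 − 17 − 18 − 19 − 18 − 16 − 21 + 6 + 8 + 9 + 10 − 5 = 97%

97%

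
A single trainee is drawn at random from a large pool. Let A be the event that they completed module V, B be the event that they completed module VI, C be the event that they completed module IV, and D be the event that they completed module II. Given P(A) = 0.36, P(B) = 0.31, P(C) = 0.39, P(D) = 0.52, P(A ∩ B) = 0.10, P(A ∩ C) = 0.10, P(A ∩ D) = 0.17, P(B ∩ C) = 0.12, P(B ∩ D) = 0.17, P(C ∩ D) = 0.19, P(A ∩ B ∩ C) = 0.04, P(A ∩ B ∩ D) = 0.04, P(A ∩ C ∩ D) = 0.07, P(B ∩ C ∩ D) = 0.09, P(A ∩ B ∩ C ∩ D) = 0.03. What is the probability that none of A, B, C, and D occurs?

P(A ∪ B ∪ C ∪ D) = 0.36 + 0.31 + 0.39 + 0.52 − 0.10 − 0.10 − 0.17 − 0.12 − 0.17 − 0.19 + 0.04 + 0.04 + 0.07 + 0.09 − 0.03 = 0.94
P(none) = 1 − 0.94 = 0.06

0.06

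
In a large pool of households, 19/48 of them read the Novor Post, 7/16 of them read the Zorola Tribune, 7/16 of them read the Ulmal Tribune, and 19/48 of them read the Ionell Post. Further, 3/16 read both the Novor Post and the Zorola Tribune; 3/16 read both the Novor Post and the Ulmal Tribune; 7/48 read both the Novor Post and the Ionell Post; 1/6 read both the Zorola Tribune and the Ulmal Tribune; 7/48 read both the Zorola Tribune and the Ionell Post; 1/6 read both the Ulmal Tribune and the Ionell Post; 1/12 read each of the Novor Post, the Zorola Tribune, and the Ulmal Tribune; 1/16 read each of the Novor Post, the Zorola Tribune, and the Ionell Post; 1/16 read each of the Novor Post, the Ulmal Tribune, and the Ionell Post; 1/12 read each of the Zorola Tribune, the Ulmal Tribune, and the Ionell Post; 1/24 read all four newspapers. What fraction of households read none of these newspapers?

Apply inclusion-exclusion:
P(≥1) = 19/48 + 7/16 + 7/16 + 19/48 − 3/16 − 3/16 − 7/48 − 1/6 − 7/48 − 1/6 + 1/12 + 1/16 + 1/16 + 1/12 − 1/24 = 11/12
P(none) = 1 − 11/12 = 1/12

1/12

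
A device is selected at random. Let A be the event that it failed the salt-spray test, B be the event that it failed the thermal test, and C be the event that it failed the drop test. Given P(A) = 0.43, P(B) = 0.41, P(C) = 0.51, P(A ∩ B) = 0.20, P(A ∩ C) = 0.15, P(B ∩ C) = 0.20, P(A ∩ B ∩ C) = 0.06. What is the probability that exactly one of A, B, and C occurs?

0.43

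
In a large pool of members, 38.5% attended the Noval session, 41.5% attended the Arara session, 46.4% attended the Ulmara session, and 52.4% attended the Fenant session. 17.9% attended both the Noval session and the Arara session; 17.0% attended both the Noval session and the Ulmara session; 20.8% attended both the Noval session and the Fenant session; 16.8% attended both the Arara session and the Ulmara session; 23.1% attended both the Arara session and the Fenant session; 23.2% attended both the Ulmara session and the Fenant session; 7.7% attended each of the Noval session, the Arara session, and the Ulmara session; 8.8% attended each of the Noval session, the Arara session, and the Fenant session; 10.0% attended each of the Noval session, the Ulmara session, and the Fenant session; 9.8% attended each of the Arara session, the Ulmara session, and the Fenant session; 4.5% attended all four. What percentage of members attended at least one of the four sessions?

P(≥1) = 38.5 + 41.5 + 46.4 + 52.4 − 17.9 − 17.0 − 20.8 − 16.8 − 23.1 − 23.2 + 7.7 + 8.8 + 10.0 + 9.8 − 4.5 = 91.8%

91.8%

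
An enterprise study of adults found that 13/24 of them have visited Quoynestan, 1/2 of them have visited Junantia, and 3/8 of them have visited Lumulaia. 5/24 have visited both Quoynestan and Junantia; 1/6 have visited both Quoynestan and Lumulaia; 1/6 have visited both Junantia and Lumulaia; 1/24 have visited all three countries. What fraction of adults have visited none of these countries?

1/12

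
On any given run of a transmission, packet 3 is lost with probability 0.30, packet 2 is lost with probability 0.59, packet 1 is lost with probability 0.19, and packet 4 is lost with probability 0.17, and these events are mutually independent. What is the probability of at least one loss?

Independence gives P(none) = ∏(1 − pᵢ).
P(none) = (1 − 0.30) × (1 − 0.59) × (1 − 0.19) × (1 − 0.17) = 0.70 × 0.41 × 0.81 × 0.83 = 0.1929501
P(at least one) = 1 − 0.1929501 = 0.8070499

0.8070499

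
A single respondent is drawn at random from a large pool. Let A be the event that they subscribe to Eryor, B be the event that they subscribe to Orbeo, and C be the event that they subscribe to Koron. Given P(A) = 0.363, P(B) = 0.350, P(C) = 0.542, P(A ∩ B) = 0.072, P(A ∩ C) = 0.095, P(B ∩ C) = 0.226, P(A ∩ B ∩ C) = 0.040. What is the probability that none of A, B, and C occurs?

0.098

Apply inclusion-exclusion:
P(A ∪ B ∪ C) = 0.363 + 0.350 + 0.542 − 0.072 − 0.095 − 0.226 + 0.040 = 0.902
P(none) = 1 − 0.902 = 0.098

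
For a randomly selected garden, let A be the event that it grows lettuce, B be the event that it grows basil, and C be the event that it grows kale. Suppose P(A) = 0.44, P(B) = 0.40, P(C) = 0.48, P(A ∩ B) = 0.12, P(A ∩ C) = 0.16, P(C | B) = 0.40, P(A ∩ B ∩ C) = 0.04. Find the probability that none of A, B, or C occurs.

P(B ∩ C) = P(B)·P(C|B) = 0.40 × 0.40 = 0.16
By inclusion-exclusion,
P(A ∪ B ∪ C) = 0.44 + 0.40 + 0.48 − 0.12 − 0.16 − 0.16 + 0.04 = 0.92
P(none) = 1 − 0.92 = 0.08

0.08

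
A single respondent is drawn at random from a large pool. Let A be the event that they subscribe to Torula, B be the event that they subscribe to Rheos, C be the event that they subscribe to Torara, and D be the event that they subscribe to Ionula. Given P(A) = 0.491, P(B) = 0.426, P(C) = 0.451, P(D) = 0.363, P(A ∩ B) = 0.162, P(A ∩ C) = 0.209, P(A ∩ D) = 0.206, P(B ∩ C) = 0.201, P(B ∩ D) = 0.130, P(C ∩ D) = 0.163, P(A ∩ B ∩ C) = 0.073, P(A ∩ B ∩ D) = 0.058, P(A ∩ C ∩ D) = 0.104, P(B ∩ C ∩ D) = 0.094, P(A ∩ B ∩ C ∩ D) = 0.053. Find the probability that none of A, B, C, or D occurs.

0.064

Inclusion–exclusion gives
P(A ∪ B ∪ C ∪ D) = 0.491 + 0.426 + 0.451 + 0.363 − 0.162 − 0.209 − 0.206 − 0.201 − 0.130 − 0.163 + 0.073 + 0.058 + 0.104 + 0.094 − 0.053 = 0.936
P(none) = 1 − 0.936 = 0.064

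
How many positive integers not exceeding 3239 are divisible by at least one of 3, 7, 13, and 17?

1630

floor(3239/3) + floor(3239/7) + floor(3239/13) + floor(3239/17) − floor(3239/21) − floor(3239/39) − floor(3239/51) − floor(3239/91) − floor(3239/119) − floor(3239/221) + floor(3239/273) + floor(3239/357) + floor(3239/663) + floor(3239/1547) − floor(3239/4641) = 1079 + 462 + 249 + 190 − 154 − 83 − 63 − 35 − 27 − 14 + 11 + 9 + 4 + 2 − 0 = 1630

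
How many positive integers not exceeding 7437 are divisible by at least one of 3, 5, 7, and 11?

4347

Apply inclusion-exclusion:
floor(7437/3) + floor(7437/5) + floor(7437/7) + floor(7437/11) − floor(7437/15) − floor(7437/21) − floor(7437/33) − floor(7437/35) − floor(7437/55) − floor(7437/77) + floor(7437/105) + floor(7437/165) + floor(7437/231) + floor(7437/385) − floor(7437/1155) = 2479 + 1487 + 1062 + 676 − 495 − 354 − 225 − 212 − 135 − 96 + 70 + 45 + 32 + 19 − 6 = 4347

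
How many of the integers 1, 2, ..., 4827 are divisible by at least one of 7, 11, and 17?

1286

By inclusion–exclusion:
floor(4827/7) + floor(4827/11) + floor(4827/17) − floor(4827/77) − floor(4827/119) − floor(4827/187) + floor(4827/1309) = 689 + 438 + 283 − 62 − 40 − 25 + 3 = 1286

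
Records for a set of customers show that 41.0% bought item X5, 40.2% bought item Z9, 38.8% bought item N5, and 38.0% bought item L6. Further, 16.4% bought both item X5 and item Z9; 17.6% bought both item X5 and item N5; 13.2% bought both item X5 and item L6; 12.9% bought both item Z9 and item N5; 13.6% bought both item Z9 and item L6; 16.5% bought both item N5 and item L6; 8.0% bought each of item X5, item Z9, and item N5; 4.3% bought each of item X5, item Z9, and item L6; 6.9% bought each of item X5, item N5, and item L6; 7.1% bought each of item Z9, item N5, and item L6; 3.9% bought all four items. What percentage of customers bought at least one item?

90.2%

P(≥1) = 41.0 + 40.2 + 38.8 + 38.0 − 16.4 − 17.6 − 13.2 − 12.9 − 13.6 − 16.5 + 8.0 + 4.3 + 6.9 + 7.1 − 3.9 = 90.2%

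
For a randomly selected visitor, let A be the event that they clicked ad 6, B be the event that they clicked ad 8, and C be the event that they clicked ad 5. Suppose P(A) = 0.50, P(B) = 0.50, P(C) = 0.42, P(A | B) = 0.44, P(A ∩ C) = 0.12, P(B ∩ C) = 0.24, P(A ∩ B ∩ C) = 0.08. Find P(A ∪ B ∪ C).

P(A ∩ B) = P(B)·P(A|B) = 0.50 × 0.44 = 0.22
P(A ∪ B ∪ C) = 0.50 + 0.50 + 0.42 − 0.22 − 0.12 − 0.24 + 0.08 = 0.92

0.92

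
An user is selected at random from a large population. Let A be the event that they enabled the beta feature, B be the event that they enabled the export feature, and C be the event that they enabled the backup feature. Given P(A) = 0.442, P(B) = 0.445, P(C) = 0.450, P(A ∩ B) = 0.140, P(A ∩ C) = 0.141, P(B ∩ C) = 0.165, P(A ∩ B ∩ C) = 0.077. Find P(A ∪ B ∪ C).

P(A ∪ B ∪ C) = 0.442 + 0.445 + 0.450 − 0.140 − 0.141 − 0.165 + 0.077 = 0.968

0.968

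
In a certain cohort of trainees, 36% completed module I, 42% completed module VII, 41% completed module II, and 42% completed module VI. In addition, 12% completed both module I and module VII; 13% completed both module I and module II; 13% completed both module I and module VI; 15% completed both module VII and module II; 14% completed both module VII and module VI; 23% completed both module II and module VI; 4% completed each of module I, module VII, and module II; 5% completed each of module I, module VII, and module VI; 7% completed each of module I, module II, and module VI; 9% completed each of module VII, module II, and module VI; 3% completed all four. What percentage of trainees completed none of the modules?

By inclusion-exclusion,
P(≥1) = 36 + 42 + 41 + 42 − 12 − 13 − 13 − 15 − 14 − 23 + 4 + 5 + 7 + 9 − 3 = 93%
P(none) = 100% − 93% = 7%

7%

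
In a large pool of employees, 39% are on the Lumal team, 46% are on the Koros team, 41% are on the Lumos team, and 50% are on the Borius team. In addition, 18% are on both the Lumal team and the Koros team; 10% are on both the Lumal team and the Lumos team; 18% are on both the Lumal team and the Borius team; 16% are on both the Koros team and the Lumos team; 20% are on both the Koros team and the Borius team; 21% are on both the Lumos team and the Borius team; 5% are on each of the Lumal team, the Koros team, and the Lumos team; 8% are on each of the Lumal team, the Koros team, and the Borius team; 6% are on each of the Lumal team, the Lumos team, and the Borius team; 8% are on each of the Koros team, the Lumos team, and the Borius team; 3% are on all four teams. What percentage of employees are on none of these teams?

P(at least one) = 39 + 46 + 41 + 50 − 18 − 10 − 18 − 16 − 20 − 21 + 5 + 8 + 6 + 8 − 3 = 97%
P(none) = 100% − 97% = 3%

3%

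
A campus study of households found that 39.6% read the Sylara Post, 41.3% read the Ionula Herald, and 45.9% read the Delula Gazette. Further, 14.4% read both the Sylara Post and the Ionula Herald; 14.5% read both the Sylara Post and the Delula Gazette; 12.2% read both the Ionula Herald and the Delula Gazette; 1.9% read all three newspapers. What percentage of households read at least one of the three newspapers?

87.6%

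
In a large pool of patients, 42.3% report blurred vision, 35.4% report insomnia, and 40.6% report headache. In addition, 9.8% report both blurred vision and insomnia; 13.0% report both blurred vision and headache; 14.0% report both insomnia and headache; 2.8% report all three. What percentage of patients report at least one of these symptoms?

Inclusion–exclusion gives
P(≥1) = 42.3 + 35.4 + 40.6 − 9.8 − 13.0 − 14.0 + 2.8 = 84.3%

84.3%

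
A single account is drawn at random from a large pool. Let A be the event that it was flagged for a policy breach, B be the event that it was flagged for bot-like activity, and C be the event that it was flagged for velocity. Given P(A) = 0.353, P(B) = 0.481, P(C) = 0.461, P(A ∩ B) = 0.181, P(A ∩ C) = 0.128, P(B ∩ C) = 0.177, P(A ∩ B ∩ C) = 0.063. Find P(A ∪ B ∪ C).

Apply inclusion-exclusion:
P(A ∪ B ∪ C) = 0.353 + 0.481 + 0.461 − 0.181 − 0.128 − 0.177 + 0.063 = 0.872

0.872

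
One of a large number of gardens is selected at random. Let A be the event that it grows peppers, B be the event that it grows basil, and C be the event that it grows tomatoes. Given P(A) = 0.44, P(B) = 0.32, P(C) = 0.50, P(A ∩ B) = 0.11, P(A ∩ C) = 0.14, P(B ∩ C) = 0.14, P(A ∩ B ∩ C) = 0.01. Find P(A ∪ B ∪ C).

0.88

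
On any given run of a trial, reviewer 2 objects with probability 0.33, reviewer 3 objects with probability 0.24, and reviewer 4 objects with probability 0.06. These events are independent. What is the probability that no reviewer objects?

Since the events are independent, P(none) is the product of the individual non-occurrence probabilities.
P(none) = (1 − 0.33) × (1 − 0.24) × (1 − 0.06) = 0.67 × 0.76 × 0.94 = 0.478648

0.478648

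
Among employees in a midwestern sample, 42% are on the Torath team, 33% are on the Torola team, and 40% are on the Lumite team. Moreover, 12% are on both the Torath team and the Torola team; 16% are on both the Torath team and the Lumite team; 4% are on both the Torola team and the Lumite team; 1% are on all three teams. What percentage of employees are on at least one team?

84%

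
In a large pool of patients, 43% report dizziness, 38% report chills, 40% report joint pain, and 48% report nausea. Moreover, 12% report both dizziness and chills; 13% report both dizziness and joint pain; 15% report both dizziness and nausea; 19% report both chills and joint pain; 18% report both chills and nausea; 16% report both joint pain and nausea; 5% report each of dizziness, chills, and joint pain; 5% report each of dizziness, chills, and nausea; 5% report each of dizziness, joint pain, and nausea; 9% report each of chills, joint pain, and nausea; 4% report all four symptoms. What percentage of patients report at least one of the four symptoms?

P(≥1) = 43 + 38 + 40 + 48 − 12 − 13 − 15 − 19 − 18 − 16 + 5 + 5 + 5 + 9 − 4 = 96%

96%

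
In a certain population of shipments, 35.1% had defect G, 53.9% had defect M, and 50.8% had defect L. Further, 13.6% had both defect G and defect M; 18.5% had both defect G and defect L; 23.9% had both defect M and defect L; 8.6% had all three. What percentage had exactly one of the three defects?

53.6%

By inclusion–exclusion (exactly-one form):
P(exactly one) = 35.1 + 53.9 + 50.8 − 2·13.6 − 2·18.5 − 2·23.9 + 3·8.6 = 53.6%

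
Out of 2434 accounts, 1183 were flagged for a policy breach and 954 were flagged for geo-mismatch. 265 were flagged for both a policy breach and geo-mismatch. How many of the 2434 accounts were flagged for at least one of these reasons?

N(≥1) = 1183 + 954 − 265 = 1872

1872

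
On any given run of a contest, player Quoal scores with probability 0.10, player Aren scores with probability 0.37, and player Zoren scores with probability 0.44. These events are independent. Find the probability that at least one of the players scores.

0.68248

P(none) = (1 − 0.10) × (1 − 0.37) × (1 − 0.44) = 0.90 × 0.63 × 0.56 = 0.31752
P(at least one) = 1 − 0.31752 = 0.68248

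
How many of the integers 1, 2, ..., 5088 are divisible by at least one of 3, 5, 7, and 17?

By inclusion-exclusion,
⌊5088/3⌋ + ⌊5088/5⌋ + ⌊5088/7⌋ + ⌊5088/17⌋ − ⌊5088/15⌋ − ⌊5088/21⌋ − ⌊5088/51⌋ − ⌊5088/35⌋ − ⌊5088/85⌋ − ⌊5088/119⌋ + ⌊5088/105⌋ + ⌊5088/255⌋ + ⌊5088/357⌋ + ⌊5088/595⌋ − ⌊5088/1785⌋ = 1696 + 1017 + 726 + 299 − 339 − 242 − 99 − 145 − 59 − 42 + 48 + 19 + 14 + 8 − 2 = 2899

2899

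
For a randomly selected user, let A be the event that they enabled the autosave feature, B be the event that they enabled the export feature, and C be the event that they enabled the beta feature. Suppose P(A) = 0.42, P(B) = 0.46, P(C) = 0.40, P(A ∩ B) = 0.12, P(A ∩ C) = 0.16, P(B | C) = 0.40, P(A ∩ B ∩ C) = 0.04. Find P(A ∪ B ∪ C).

P(B ∩ C) = P(C)·P(B|C) = 0.40 × 0.40 = 0.16
Apply inclusion-exclusion:
P(A ∪ B ∪ C) = 0.42 + 0.46 + 0.40 − 0.12 − 0.16 − 0.16 + 0.04 = 0.88

0.88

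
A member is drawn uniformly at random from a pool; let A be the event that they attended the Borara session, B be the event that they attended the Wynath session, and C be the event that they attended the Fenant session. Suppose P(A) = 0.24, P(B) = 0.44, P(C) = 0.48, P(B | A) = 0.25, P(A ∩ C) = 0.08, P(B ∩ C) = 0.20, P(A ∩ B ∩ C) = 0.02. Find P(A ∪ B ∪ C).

0.84

P(A ∩ B) = P(A)·P(B|A) = 0.24 × 0.25 = 0.06
By inclusion–exclusion:
P(A ∪ B ∪ C) = 0.24 + 0.44 + 0.48 − 0.06 − 0.08 − 0.20 + 0.02 = 0.84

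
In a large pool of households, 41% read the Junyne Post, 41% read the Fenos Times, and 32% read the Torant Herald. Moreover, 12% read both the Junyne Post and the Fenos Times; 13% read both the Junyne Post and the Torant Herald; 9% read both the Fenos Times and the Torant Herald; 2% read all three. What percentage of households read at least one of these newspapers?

P(at least one) = 41 + 41 + 32 − 12 − 13 − 9 + 2 = 82%

82%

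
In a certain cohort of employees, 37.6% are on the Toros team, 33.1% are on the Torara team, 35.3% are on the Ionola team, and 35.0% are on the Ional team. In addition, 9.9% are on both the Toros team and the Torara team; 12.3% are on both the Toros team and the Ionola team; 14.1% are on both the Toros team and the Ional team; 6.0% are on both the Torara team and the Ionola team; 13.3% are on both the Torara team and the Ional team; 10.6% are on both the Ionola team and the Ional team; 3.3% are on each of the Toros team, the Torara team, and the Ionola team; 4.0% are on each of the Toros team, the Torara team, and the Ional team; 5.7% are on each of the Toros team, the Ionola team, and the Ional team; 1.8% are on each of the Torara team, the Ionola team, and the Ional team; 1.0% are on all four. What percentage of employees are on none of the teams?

11.4%

P(union) = 37.6 + 33.1 + 35.3 + 35.0 − 9.9 − 12.3 − 14.1 − 6.0 − 13.3 − 10.6 + 3.3 + 4.0 + 5.7 + 1.8 − 1.0 = 88.6%
P(none) = 100% − 88.6% = 11.4%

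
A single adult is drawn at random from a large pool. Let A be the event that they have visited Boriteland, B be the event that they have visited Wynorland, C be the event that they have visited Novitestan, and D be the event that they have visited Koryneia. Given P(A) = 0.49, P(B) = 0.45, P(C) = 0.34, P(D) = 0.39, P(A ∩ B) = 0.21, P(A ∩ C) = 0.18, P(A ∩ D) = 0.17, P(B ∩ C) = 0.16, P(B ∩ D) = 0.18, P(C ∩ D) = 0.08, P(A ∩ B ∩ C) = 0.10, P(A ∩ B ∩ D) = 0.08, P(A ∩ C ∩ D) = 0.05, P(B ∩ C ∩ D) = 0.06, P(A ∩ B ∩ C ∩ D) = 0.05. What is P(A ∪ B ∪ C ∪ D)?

0.93

Inclusion–exclusion gives
P(A ∪ B ∪ C ∪ D) = 0.49 + 0.45 + 0.34 + 0.39 − 0.21 − 0.18 − 0.17 − 0.16 − 0.18 − 0.08 + 0.10 + 0.08 + 0.05 + 0.06 − 0.05 = 0.93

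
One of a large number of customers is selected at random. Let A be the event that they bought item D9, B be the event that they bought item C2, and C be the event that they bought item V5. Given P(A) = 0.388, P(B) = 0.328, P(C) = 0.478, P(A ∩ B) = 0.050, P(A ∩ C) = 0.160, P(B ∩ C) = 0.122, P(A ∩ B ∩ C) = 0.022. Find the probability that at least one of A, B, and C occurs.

0.884

P(A ∪ B ∪ C) = 0.388 + 0.328 + 0.478 − 0.050 − 0.160 − 0.122 + 0.022 = 0.884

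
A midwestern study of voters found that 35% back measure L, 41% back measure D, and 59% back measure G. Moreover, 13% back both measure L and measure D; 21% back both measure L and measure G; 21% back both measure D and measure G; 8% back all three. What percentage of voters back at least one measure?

88%

P(at least one) = 35 + 41 + 59 − 13 − 21 − 21 + 8 = 88%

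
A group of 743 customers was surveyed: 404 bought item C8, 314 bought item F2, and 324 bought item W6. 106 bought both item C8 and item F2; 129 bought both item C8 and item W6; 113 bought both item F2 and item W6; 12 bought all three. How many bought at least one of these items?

706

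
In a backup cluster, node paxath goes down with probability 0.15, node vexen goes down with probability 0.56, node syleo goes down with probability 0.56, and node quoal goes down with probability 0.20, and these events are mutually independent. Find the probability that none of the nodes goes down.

Independence gives P(none) = ∏(1 − pᵢ).
P(none) = (1 − 0.15) × (1 − 0.56) × (1 − 0.56) × (1 − 0.20) = 0.85 × 0.44 × 0.44 × 0.80 = 0.131648

0.131648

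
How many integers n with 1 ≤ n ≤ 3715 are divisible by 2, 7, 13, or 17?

2331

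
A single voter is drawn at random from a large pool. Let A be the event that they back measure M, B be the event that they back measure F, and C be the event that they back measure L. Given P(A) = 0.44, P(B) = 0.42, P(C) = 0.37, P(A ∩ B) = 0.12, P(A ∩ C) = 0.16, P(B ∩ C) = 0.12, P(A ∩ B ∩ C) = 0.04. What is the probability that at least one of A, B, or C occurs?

0.87

Apply inclusion-exclusion:
P(A ∪ B ∪ C) = 0.44 + 0.42 + 0.37 − 0.12 − 0.16 − 0.12 + 0.04 = 0.87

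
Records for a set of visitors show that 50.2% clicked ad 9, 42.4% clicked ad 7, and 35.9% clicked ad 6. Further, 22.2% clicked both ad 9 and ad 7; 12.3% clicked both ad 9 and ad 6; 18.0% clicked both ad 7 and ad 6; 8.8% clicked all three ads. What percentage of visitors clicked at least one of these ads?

84.8%

By inclusion-exclusion,
P(≥1) = 50.2 + 42.4 + 35.9 − 22.2 − 12.3 − 18.0 + 8.8 = 84.8%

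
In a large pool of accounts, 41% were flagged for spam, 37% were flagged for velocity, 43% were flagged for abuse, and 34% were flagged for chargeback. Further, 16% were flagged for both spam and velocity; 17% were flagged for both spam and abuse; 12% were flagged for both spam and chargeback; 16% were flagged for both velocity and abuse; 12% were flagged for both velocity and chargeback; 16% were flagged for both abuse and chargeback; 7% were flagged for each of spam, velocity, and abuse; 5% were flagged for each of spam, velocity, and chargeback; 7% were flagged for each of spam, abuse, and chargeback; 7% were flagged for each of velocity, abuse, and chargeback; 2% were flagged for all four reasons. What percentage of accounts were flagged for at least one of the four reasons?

90%

By inclusion–exclusion:
P(≥1) = 41 + 37 + 43 + 34 − 16 − 17 − 12 − 16 − 12 − 16 + 7 + 5 + 7 + 7 − 2 = 90%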